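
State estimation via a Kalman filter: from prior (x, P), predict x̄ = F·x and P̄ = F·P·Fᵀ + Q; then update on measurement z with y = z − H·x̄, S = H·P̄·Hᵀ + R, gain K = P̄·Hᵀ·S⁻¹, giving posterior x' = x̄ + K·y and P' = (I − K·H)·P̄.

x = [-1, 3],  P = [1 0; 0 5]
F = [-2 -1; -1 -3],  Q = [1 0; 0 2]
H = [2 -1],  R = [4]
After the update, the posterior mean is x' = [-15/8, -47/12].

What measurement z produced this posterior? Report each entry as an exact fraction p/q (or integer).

z = [-1]

x̄ = F·x = [-1, -8]
P̄ = F·P·Fᵀ + Q = [10 17; 17 48]
S = H·P̄·Hᵀ + R = [24]
K = P̄·Hᵀ·S⁻¹ = [1/8; -7/12]
x' − x̄ = [-7/8, 49/12] = K·y
y = (KᵀK)⁻¹·Kᵀ·(x' − x̄) = [-7]
z = y + H·x̄ = [-7] + [6] = [-1]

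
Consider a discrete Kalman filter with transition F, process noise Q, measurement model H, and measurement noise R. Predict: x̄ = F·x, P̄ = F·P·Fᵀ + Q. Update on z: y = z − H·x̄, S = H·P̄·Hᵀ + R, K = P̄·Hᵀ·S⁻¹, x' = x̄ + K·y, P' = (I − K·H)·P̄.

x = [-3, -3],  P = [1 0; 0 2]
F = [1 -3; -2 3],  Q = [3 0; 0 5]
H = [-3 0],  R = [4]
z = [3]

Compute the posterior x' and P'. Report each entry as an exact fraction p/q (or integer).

x' = [-87/101, 327/101]
P' = [44/101 -40/101; -40/101 927/101]

x̄ = F·x = [6, -3]
P̄ = F·P·Fᵀ + Q = [22 -20; -20 27]
y = z − H·x̄ = [21]
S = H·P̄·Hᵀ + R = [202]
K = P̄·Hᵀ·S⁻¹ = [-33/101; 30/101]
x' = x̄ + K·y = [-87/101, 327/101]
P' = (I − K·H)·P̄ = [44/101 -40/101; -40/101 927/101]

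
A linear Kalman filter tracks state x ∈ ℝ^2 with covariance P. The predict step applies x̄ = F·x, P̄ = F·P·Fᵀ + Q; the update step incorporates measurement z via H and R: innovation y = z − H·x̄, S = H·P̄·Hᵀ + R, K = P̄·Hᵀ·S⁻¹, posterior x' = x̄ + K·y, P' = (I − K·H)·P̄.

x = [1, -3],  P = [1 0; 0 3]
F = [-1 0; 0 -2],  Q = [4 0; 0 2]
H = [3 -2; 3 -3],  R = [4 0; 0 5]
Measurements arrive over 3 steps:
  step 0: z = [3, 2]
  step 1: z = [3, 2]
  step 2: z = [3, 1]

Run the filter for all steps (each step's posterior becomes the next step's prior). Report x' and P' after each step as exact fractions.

step 0: x' = [857/613, 500/613], P' = [1340/613 1540/613; 1540/613 5950/1839]
step 1: x' = [102113/597323, -447924/597323], P' = [1786608/597323 2084808/597323; 2084808/597323 2639318/597323]
step 2: x' = [6662773/5314658, 46040457/58461238], P' = [17354693/5314658 20368293/5314658; 20368293/5314658 283265283/58461238]

step 0: x̄ = F·x = [-1, 6]
step 0: P̄ = F·P·Fᵀ + Q = [5 0; 0 14]
step 0: y = z − H·x̄ = [18, 23]
step 0: S = H·P̄·Hᵀ + R = [105 129; 129 176]
step 0: K = P̄·Hᵀ·S⁻¹ = [235/613 -120/613; 490/1839 -266/613]
step 0: x' = x̄ + K·y = [857/613, 500/613]
step 0: P' = (I − K·H)·P̄ = [1340/613 1540/613; 1540/613 5950/1839]
step 1: x̄ = F·x = [-857/613, -1000/613]
step 1: P̄ = F·P·Fᵀ + Q = [3792/613 3080/613; 3080/613 27478/1839]
step 1: y = z − H·x̄ = [2410/613, 797/613]
step 1: S = H·P̄·Hᵀ + R = [108772/1839 42884/613; 42884/613 64187/613]
step 1: K = P̄·Hᵀ·S⁻¹ = [297552/597323 -2520/8413; 243947/597323 -4686/8413]
step 1: x' = x̄ + K·y = [102113/597323, -447924/597323]
step 1: P' = (I − K·H)·P̄ = [1786608/597323 2084808/597323; 2084808/597323 2639318/597323]
step 2: x̄ = F·x = [-102113/597323, 895848/597323]
step 2: P̄ = F·P·Fᵀ + Q = [4175900/597323 4169616/597323; 4169616/597323 11751918/597323]
step 2: y = z − H·x̄ = [3890004/597323, 3591206/597323]
step 2: S = H·P̄·Hᵀ + R = [36944672/597323 45550368/597323; 45550368/597323 71283889/597323]
step 2: K = P̄·Hᵀ·S⁻¹ = [11327493/21258632 -904080/2657329; 105623103/233844952 -17764218/29230619]
step 2: x' = x̄ + K·y = [6662773/5314658, 46040457/58461238]
step 2: P' = (I − K·H)·P̄ = [17354693/5314658 20368293/5314658; 20368293/5314658 283265283/58461238]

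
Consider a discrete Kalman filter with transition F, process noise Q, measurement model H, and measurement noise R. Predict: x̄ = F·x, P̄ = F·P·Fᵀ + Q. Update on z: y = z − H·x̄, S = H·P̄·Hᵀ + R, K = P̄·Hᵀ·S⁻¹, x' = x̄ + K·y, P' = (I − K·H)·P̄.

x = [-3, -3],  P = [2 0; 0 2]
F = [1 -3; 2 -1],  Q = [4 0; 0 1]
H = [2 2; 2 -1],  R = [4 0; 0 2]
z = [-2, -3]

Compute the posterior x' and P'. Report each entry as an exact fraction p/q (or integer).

x̄ = F·x = [6, -3]
P̄ = F·P·Fᵀ + Q = [24 10; 10 11]
y = z − H·x̄ = [-8, -18]
S = H·P̄·Hᵀ + R = [224 94; 94 69]
K = P̄·Hᵀ·S⁻¹ = [56/331 106/331; 513/1655 -483/1655]
x' = x̄ + K·y = [-370/331, -75/331]
P' = (I − K·H)·P̄ = [108/331 4/331; 4/331 1006/1655]

x' = [-370/331, -75/331]
P' = [108/331 4/331; 4/331 1006/1655]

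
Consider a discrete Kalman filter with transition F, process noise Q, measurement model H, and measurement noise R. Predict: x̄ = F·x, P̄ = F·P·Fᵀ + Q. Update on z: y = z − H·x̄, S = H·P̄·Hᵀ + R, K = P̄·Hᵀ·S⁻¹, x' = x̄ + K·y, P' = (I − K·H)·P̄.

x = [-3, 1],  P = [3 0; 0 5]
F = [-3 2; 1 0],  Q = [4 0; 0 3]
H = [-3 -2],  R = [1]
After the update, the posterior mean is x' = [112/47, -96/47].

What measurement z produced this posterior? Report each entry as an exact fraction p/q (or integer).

x̄ = F·x = [11, -3]
P̄ = F·P·Fᵀ + Q = [51 -9; -9 6]
S = H·P̄·Hᵀ + R = [376]
K = P̄·Hᵀ·S⁻¹ = [-135/376; 15/376]
x' − x̄ = [-405/47, 45/47] = K·y
y = (KᵀK)⁻¹·Kᵀ·(x' − x̄) = [24]
z = y + H·x̄ = [24] + [-27] = [-3]

z = [-3]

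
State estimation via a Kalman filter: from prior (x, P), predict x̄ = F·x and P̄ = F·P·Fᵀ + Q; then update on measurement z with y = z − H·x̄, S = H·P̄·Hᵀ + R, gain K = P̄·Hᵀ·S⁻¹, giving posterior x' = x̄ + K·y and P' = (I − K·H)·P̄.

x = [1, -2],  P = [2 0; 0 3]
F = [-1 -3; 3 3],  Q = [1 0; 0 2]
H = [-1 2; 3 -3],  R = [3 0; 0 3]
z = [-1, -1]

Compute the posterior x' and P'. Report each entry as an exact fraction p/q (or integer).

x̄ = F·x = [5, -3]
P̄ = F·P·Fᵀ + Q = [30 -33; -33 47]
y = z − H·x̄ = [10, -25]
S = H·P̄·Hᵀ + R = [353 -669; -669 1290]
K = P̄·Hᵀ·S⁻¹ = [867/2603 831/2603; 1090/2603 81/2603]
x' = x̄ + K·y = [910/2603, 1066/2603]
P' = (I − K·H)·P̄ = [4263/2603 3432/2603; 3432/2603 3351/2603]

x' = [910/2603, 1066/2603]
P' = [4263/2603 3432/2603; 3432/2603 3351/2603]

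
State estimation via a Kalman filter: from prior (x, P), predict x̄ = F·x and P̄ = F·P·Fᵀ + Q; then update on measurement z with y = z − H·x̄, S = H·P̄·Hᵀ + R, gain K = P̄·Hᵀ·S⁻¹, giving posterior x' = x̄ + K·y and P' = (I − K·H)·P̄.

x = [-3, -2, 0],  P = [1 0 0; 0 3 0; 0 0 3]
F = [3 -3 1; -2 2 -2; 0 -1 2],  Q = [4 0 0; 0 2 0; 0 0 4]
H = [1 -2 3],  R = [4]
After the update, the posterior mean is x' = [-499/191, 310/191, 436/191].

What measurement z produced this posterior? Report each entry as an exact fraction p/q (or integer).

x̄ = F·x = [-3, 2, 2]
P̄ = F·P·Fᵀ + Q = [43 -30 15; -30 30 -18; 15 -18 19]
S = H·P̄·Hᵀ + R = [764]
K = P̄·Hᵀ·S⁻¹ = [37/191; -36/191; 27/191]
x' − x̄ = [74/191, -72/191, 54/191] = K·y
y = (KᵀK)⁻¹·Kᵀ·(x' − x̄) = [2]
z = y + H·x̄ = [2] + [-1] = [1]

z = [1]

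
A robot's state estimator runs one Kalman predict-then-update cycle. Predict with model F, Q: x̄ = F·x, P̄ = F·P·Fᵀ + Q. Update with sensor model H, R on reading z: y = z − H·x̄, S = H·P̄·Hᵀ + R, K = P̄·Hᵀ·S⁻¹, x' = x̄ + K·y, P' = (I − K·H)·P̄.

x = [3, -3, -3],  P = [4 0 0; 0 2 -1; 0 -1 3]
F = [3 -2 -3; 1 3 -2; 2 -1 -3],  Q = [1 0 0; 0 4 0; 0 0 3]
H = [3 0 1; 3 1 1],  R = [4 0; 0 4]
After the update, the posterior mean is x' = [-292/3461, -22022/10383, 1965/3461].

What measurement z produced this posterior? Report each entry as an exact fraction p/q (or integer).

x̄ = F·x = [24, 0, 18]
P̄ = F·P·Fᵀ + Q = [60 23 46; 23 50 27; 46 27 42]
S = H·P̄·Hᵀ + R = [862 954; 954 1104]
K = P̄·Hᵀ·S⁻¹ = [1993/6922 -161/6922; -2775/3461 8567/10383; 207/6922 1119/6922]
x' − x̄ = [-83356/3461, -22022/10383, -60333/3461] = K·y
y = (KᵀK)⁻¹·Kᵀ·(x' − x̄) = [-91, -91]
z = y + H·x̄ = [-91, -91] + [90, 90] = [-1, -1]

z = [-1, -1]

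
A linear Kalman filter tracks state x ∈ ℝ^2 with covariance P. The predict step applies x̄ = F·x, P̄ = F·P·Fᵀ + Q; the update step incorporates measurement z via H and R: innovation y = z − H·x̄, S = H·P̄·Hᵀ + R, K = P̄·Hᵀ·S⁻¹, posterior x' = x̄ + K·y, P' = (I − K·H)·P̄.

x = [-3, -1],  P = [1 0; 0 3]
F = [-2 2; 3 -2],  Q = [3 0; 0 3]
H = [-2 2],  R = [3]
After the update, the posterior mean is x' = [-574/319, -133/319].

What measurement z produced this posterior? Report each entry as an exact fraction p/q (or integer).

x̄ = F·x = [4, -7]
P̄ = F·P·Fᵀ + Q = [19 -18; -18 24]
S = H·P̄·Hᵀ + R = [319]
K = P̄·Hᵀ·S⁻¹ = [-74/319; 84/319]
x' − x̄ = [-1850/319, 2100/319] = K·y
y = (KᵀK)⁻¹·Kᵀ·(x' − x̄) = [25]
z = y + H·x̄ = [25] + [-22] = [3]

z = [3]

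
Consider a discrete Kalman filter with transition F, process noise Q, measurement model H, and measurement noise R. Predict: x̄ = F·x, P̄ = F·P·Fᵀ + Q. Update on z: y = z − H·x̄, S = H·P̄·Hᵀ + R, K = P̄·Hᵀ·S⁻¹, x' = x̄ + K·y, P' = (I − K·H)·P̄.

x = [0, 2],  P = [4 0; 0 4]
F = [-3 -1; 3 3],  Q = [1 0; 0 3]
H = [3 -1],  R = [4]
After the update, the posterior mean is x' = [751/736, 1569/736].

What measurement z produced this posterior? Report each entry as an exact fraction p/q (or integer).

z = [1]

x̄ = F·x = [-2, 6]
P̄ = F·P·Fᵀ + Q = [41 -48; -48 75]
S = H·P̄·Hᵀ + R = [736]
K = P̄·Hᵀ·S⁻¹ = [171/736; -219/736]
x' − x̄ = [2223/736, -2847/736] = K·y
y = (KᵀK)⁻¹·Kᵀ·(x' − x̄) = [13]
z = y + H·x̄ = [13] + [-12] = [1]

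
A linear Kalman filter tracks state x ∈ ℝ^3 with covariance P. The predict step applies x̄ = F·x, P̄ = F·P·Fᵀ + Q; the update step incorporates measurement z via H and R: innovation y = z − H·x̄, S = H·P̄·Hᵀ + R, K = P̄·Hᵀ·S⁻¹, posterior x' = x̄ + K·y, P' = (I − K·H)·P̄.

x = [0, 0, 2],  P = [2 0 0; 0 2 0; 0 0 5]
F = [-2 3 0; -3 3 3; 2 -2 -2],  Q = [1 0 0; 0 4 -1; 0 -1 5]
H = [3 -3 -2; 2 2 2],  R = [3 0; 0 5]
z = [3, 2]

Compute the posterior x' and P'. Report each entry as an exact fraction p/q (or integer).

x' = [24517/18417, 14213/7893, -5561/2631]
P' = [6476/6139 8915/2631 -3263/877; 8915/2631 121330/7893 -46300/2631; -3263/877 -46300/2631 18118/877]

x̄ = F·x = [0, 6, -4]
P̄ = F·P·Fᵀ + Q = [27 30 -20; 30 85 -55; -20 -55 41]
y = z − H·x̄ = [13, -2]
S = H·P̄·Hᵀ + R = [215 -2; -2 257]
K = P̄·Hᵀ·S⁻¹ = [2705/18417 5324/18417; -1985/7893 3670/7893; 275/2631 -694/2631]
x' = x̄ + K·y = [24517/18417, 14213/7893, -5561/2631]
P' = (I − K·H)·P̄ = [6476/6139 8915/2631 -3263/877; 8915/2631 121330/7893 -46300/2631; -3263/877 -46300/2631 18118/877]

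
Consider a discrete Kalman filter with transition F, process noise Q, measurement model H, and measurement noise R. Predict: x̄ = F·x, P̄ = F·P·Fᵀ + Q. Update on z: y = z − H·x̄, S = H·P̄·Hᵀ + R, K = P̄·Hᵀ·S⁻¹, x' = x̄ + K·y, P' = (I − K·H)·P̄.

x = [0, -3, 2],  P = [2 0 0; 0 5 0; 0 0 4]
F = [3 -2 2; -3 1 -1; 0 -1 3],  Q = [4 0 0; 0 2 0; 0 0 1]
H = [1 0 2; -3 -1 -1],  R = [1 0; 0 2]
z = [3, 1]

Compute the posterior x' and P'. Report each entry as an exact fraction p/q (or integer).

x' = [-8680/5937, 8425/5937, 13048/5937]
P' = [14222/5937 -29032/5937 -2598/1979; -29032/5937 22939/1979 14927/5937; -2598/1979 14927/5937 5677/5937]

x̄ = F·x = [10, -5, 9]
P̄ = F·P·Fᵀ + Q = [58 -36 34; -36 29 -17; 34 -17 42]
y = z − H·x̄ = [-25, 35]
S = H·P̄·Hᵀ + R = [363 -426; -426 549]
K = P̄·Hᵀ·S⁻¹ = [-1366/5937 -2920/5937; 274/1979 1676/5937; 3560/5937 463/1979]
x' = x̄ + K·y = [-8680/5937, 8425/5937, 13048/5937]
P' = (I − K·H)·P̄ = [14222/5937 -29032/5937 -2598/1979; -29032/5937 22939/1979 14927/5937; -2598/1979 14927/5937 5677/5937]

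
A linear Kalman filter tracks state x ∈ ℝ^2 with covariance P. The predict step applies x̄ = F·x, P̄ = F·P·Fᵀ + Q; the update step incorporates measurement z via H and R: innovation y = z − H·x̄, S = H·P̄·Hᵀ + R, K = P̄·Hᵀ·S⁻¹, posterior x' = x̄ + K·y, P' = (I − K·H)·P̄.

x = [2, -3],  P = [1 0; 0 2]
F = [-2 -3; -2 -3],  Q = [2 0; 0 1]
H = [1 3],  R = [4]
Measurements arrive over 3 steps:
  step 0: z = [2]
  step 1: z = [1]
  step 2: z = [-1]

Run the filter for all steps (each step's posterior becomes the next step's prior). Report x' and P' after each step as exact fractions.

step 0: x̄ = F·x = [5, 5]
step 0: P̄ = F·P·Fᵀ + Q = [24 22; 22 23]
step 0: y = z − H·x̄ = [-18]
step 0: S = H·P̄·Hᵀ + R = [367]
step 0: K = P̄·Hᵀ·S⁻¹ = [90/367; 91/367]
step 0: x' = x̄ + K·y = [215/367, 197/367]
step 0: P' = (I − K·H)·P̄ = [708/367 -116/367; -116/367 160/367]
step 1: x̄ = F·x = [-1021/367, -1021/367]
step 1: P̄ = F·P·Fᵀ + Q = [3614/367 2880/367; 2880/367 3247/367]
step 1: y = z − H·x̄ = [4451/367]
step 1: S = H·P̄·Hᵀ + R = [51585/367]
step 1: K = P̄·Hᵀ·S⁻¹ = [12254/51585; 4207/17195]
step 1: x' = x̄ + K·y = [5107/51585, 3186/17195]
step 1: P' = (I − K·H)·P̄ = [98822/51585 -5534/17195; -5534/17195 7454/17195]
step 2: x̄ = F·x = [-38888/51585, -38888/51585]
step 2: P̄ = F·P·Fᵀ + Q = [500492/51585 397322/51585; 397322/51585 448907/51585]
step 2: y = z − H·x̄ = [103967/51585]
step 2: S = H·P̄·Hᵀ + R = [7130927/51585]
step 2: K = P̄·Hᵀ·S⁻¹ = [1692458/7130927; 1744043/7130927]
step 2: x' = x̄ + K·y = [-1964674/7130927, -1860707/7130927]
step 2: P' = (I − K·H)·P̄ = [13658192/7130927 -2296120/7130927; -2296120/7130927 3090764/7130927]

step 0: x' = [215/367, 197/367], P' = [708/367 -116/367; -116/367 160/367]
step 1: x' = [5107/51585, 3186/17195], P' = [98822/51585 -5534/17195; -5534/17195 7454/17195]
step 2: x' = [-1964674/7130927, -1860707/7130927], P' = [13658192/7130927 -2296120/7130927; -2296120/7130927 3090764/7130927]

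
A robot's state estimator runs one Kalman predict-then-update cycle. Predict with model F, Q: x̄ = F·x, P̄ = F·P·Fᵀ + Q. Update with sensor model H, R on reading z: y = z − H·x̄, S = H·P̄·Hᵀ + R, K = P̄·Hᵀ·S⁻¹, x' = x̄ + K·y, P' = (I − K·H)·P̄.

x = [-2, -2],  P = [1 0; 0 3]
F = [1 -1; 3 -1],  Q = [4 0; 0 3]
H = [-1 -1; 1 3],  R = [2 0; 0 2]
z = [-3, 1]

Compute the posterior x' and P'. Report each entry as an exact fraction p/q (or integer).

x' = [277/96, -37/64]
P' = [107/48 -27/32; -27/32 33/64]

x̄ = F·x = [0, -4]
P̄ = F·P·Fᵀ + Q = [8 6; 6 15]
y = z − H·x̄ = [-7, 13]
S = H·P̄·Hᵀ + R = [37 -77; -77 181]
K = P̄·Hᵀ·S⁻¹ = [-133/192 -29/192; 21/128 45/128]
x' = x̄ + K·y = [277/96, -37/64]
P' = (I − K·H)·P̄ = [107/48 -27/32; -27/32 33/64]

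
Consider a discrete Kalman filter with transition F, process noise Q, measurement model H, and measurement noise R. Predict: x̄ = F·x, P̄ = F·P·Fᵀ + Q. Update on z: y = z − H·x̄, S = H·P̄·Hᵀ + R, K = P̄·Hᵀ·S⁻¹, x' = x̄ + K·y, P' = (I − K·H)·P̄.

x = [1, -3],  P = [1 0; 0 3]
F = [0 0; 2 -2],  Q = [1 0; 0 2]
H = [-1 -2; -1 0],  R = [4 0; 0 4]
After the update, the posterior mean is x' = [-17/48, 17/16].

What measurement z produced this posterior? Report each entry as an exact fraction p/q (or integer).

x̄ = F·x = [0, 8]
P̄ = F·P·Fᵀ + Q = [1 0; 0 18]
S = H·P̄·Hᵀ + R = [77 1; 1 5]
K = P̄·Hᵀ·S⁻¹ = [-1/96 -19/96; -15/32 3/32]
x' − x̄ = [-17/48, -111/16] = K·y
y = (KᵀK)⁻¹·Kᵀ·(x' − x̄) = [15, 1]
z = y + H·x̄ = [15, 1] + [-16, 0] = [-1, 1]

z = [-1, 1]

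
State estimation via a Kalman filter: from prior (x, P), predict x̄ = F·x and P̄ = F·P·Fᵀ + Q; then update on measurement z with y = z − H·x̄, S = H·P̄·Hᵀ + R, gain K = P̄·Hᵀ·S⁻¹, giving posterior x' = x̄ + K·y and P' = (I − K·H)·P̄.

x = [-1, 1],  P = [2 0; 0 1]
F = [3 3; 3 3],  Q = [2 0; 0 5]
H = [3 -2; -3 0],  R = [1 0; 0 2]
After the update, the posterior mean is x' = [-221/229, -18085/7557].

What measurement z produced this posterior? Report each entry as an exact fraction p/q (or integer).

z = [2, 3]

x̄ = F·x = [0, 0]
P̄ = F·P·Fᵀ + Q = [29 27; 27 32]
S = H·P̄·Hᵀ + R = [66 -99; -99 263]
K = P̄·Hᵀ·S⁻¹ = [2/229 -75/229; -3548/7557 -111/229]
x' − x̄ = [-221/229, -18085/7557] = K·y
y = (KᵀK)⁻¹·Kᵀ·(x' − x̄) = [2, 3]
z = y + H·x̄ = [2, 3] + [0, 0] = [2, 3]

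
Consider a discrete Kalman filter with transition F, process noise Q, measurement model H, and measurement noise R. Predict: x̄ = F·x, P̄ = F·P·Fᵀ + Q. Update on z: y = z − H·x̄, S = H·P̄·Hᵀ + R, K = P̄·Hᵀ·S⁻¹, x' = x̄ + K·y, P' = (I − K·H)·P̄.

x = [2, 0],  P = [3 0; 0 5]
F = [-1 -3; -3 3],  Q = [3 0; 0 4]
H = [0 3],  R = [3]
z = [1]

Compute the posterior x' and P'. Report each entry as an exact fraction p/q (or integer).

x̄ = F·x = [-2, -6]
P̄ = F·P·Fᵀ + Q = [51 -36; -36 76]
y = z − H·x̄ = [19]
S = H·P̄·Hᵀ + R = [687]
K = P̄·Hᵀ·S⁻¹ = [-36/229; 76/229]
x' = x̄ + K·y = [-1142/229, 70/229]
P' = (I − K·H)·P̄ = [7791/229 -36/229; -36/229 76/229]

x' = [-1142/229, 70/229]
P' = [7791/229 -36/229; -36/229 76/229]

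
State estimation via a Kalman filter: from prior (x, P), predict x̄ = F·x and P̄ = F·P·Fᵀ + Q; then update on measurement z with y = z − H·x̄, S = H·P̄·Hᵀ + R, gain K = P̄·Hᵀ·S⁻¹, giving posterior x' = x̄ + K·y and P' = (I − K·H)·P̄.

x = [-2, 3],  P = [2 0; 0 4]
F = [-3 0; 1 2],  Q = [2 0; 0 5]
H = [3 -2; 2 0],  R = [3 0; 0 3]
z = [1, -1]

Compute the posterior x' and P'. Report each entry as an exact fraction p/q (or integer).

x' = [158/1613, -232/1613]
P' = [5268/8065 7578/8065; 7578/8065 16743/8065]

x̄ = F·x = [6, 4]
P̄ = F·P·Fᵀ + Q = [20 -6; -6 23]
y = z − H·x̄ = [-9, -13]
S = H·P̄·Hᵀ + R = [347 144; 144 83]
K = P̄·Hᵀ·S⁻¹ = [216/8065 3512/8065; -3584/8065 5052/8065]
x' = x̄ + K·y = [158/1613, -232/1613]
P' = (I − K·H)·P̄ = [5268/8065 7578/8065; 7578/8065 16743/8065]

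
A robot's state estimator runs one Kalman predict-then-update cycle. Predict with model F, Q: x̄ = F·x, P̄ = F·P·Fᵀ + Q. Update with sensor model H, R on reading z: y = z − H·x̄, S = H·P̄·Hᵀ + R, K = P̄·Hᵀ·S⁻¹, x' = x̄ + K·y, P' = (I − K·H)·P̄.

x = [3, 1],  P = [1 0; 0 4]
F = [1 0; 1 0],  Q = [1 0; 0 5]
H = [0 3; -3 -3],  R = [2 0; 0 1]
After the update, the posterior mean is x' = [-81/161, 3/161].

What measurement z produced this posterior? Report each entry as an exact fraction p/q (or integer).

x̄ = F·x = [3, 3]
P̄ = F·P·Fᵀ + Q = [2 1; 1 6]
S = H·P̄·Hᵀ + R = [56 -63; -63 91]
K = P̄·Hᵀ·S⁻¹ = [-6/23 -45/161; 45/161 -6/161]
x' − x̄ = [-564/161, -480/161] = K·y
y = (KᵀK)⁻¹·Kᵀ·(x' − x̄) = [-8, 20]
z = y + H·x̄ = [-8, 20] + [9, -18] = [1, 2]

z = [1, 2]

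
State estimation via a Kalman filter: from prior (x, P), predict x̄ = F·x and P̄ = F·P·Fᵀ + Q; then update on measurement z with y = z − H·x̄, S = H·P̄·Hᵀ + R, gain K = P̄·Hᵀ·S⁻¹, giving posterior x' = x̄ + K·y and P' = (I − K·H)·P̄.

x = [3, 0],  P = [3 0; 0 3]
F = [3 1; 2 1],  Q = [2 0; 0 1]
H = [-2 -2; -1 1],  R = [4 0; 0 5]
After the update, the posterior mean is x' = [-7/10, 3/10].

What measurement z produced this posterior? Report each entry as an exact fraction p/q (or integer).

z = [1, 3]

x̄ = F·x = [9, 6]
P̄ = F·P·Fᵀ + Q = [32 21; 21 16]
S = H·P̄·Hᵀ + R = [364 32; 32 11]
K = P̄·Hᵀ·S⁻¹ = [-407/1490 -153/745; -327/1490 137/745]
x' − x̄ = [-97/10, -57/10] = K·y
y = (KᵀK)⁻¹·Kᵀ·(x' − x̄) = [31, 6]
z = y + H·x̄ = [31, 6] + [-30, -3] = [1, 3]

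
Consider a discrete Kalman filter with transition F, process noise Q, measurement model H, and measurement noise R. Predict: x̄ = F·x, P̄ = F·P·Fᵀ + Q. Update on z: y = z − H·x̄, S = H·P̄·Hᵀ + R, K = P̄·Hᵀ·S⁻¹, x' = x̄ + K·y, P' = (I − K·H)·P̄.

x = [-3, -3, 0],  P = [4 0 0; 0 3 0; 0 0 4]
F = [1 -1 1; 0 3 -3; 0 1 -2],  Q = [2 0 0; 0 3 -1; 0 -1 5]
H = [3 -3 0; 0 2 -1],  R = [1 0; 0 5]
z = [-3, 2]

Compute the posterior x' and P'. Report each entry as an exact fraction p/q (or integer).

x' = [-32378/25401, -6400/25401, -29902/25401]
P' = [51395/25401 49846/25401 68212/25401; 49846/25401 51101/25401 70067/25401; 68212/25401 70067/25401 175619/25401]

x̄ = F·x = [0, -9, -3]
P̄ = F·P·Fᵀ + Q = [13 -21 -11; -21 66 32; -11 32 24]
y = z − H·x̄ = [-30, 17]
S = H·P̄·Hᵀ + R = [1090 -393; -393 165]
K = P̄·Hᵀ·S⁻¹ = [1549/8467 6296/25401; -1255/8467 6427/25401; -1855/8467 -7097/25401]
x' = x̄ + K·y = [-32378/25401, -6400/25401, -29902/25401]
P' = (I − K·H)·P̄ = [51395/25401 49846/25401 68212/25401; 49846/25401 51101/25401 70067/25401; 68212/25401 70067/25401 175619/25401]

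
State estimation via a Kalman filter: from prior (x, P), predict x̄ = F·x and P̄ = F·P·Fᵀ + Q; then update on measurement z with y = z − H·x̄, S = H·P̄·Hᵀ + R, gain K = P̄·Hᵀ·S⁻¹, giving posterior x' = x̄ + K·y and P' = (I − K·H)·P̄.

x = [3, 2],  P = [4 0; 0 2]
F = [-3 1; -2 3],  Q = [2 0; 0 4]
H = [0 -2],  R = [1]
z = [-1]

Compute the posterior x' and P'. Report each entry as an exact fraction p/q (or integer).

x' = [-337/51, 76/153]
P' = [280/17 10/51; 10/51 38/153]

x̄ = F·x = [-7, 0]
P̄ = F·P·Fᵀ + Q = [40 30; 30 38]
y = z − H·x̄ = [-1]
S = H·P̄·Hᵀ + R = [153]
K = P̄·Hᵀ·S⁻¹ = [-20/51; -76/153]
x' = x̄ + K·y = [-337/51, 76/153]
P' = (I − K·H)·P̄ = [280/17 10/51; 10/51 38/153]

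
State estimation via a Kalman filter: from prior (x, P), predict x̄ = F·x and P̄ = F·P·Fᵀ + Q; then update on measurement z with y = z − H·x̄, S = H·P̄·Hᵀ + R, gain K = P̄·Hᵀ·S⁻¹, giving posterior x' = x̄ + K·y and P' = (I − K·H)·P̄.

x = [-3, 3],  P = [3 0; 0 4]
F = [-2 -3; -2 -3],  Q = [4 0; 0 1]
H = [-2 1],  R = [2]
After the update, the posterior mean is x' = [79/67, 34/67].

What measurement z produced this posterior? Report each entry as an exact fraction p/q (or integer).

z = [-2]

x̄ = F·x = [-3, -3]
P̄ = F·P·Fᵀ + Q = [52 48; 48 49]
S = H·P̄·Hᵀ + R = [67]
K = P̄·Hᵀ·S⁻¹ = [-56/67; -47/67]
x' − x̄ = [280/67, 235/67] = K·y
y = (KᵀK)⁻¹·Kᵀ·(x' − x̄) = [-5]
z = y + H·x̄ = [-5] + [3] = [-2]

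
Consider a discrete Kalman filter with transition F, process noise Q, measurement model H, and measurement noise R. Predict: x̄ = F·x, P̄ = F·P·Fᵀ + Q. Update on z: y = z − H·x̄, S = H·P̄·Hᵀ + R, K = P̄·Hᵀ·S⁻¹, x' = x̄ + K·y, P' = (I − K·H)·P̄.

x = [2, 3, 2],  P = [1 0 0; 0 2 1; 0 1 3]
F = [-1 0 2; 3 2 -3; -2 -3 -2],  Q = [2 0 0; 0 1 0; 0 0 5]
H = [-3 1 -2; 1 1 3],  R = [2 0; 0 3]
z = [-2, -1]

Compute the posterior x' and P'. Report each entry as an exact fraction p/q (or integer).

x' = [139282/97631, 42450/97631, -100501/97631]
P' = [126465/97631 136563/97631 -103966/97631; 136563/97631 250395/97631 -113180/97631; -103966/97631 -113180/97631 104823/97631]

x̄ = F·x = [2, 6, -17]
P̄ = F·P·Fᵀ + Q = [15 -17 -16; -17 33 5; -16 5 51]
y = z − H·x̄ = [-36, 42]
S = H·P̄·Hᵀ + R = [264 -103; -103 410]
K = P̄·Hᵀ·S⁻¹ = [-17450/97631 -16290/97631; 33533/97631 15806/97631; -5464/97631 32441/97631]
x' = x̄ + K·y = [139282/97631, 42450/97631, -100501/97631]
P' = (I − K·H)·P̄ = [126465/97631 136563/97631 -103966/97631; 136563/97631 250395/97631 -113180/97631; -103966/97631 -113180/97631 104823/97631]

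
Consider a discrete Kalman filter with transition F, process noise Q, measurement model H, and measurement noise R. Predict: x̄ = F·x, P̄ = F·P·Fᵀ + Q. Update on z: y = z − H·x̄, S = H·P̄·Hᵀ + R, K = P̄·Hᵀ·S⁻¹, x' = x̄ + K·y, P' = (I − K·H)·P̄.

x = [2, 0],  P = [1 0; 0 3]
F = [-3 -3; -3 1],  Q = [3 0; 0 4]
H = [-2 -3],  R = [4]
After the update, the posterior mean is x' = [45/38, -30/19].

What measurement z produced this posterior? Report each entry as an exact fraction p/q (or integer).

x̄ = F·x = [-6, -6]
P̄ = F·P·Fᵀ + Q = [39 0; 0 16]
S = H·P̄·Hᵀ + R = [304]
K = P̄·Hᵀ·S⁻¹ = [-39/152; -3/19]
x' − x̄ = [273/38, 84/19] = K·y
y = (KᵀK)⁻¹·Kᵀ·(x' − x̄) = [-28]
z = y + H·x̄ = [-28] + [30] = [2]

z = [2]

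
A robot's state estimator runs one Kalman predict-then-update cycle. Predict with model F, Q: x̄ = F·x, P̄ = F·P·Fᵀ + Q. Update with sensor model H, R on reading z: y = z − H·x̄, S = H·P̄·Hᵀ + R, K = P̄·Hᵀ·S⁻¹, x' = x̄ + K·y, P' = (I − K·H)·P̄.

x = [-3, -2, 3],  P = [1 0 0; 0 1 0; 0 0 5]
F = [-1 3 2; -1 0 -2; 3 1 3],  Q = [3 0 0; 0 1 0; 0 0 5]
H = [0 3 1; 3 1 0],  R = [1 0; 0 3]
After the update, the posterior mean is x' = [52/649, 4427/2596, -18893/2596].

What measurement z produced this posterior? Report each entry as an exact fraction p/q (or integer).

x̄ = F·x = [3, -3, -2]
P̄ = F·P·Fᵀ + Q = [33 -19 30; -19 22 -33; 30 -33 60]
S = H·P̄·Hᵀ + R = [61 -48; -48 208]
K = P̄·Hᵀ·S⁻¹ = [-111/649 224/649; 324/649 -551/10384; -336/649 1605/10384]
x' − x̄ = [-1895/649, 12215/2596, -13701/2596] = K·y
y = (KᵀK)⁻¹·Kᵀ·(x' − x̄) = [9, -4]
z = y + H·x̄ = [9, -4] + [-11, 6] = [-2, 2]

z = [-2, 2]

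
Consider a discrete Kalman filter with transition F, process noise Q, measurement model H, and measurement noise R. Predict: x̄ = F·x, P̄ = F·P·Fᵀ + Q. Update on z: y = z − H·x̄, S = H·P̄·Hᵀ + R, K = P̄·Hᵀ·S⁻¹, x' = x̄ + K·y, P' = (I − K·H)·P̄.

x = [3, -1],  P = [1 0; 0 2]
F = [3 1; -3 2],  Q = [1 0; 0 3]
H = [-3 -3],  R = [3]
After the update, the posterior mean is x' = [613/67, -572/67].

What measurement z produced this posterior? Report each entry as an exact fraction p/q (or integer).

z = [-2]

x̄ = F·x = [8, -11]
P̄ = F·P·Fᵀ + Q = [12 -5; -5 20]
S = H·P̄·Hᵀ + R = [201]
K = P̄·Hᵀ·S⁻¹ = [-7/67; -15/67]
x' − x̄ = [77/67, 165/67] = K·y
y = (KᵀK)⁻¹·Kᵀ·(x' − x̄) = [-11]
z = y + H·x̄ = [-11] + [9] = [-2]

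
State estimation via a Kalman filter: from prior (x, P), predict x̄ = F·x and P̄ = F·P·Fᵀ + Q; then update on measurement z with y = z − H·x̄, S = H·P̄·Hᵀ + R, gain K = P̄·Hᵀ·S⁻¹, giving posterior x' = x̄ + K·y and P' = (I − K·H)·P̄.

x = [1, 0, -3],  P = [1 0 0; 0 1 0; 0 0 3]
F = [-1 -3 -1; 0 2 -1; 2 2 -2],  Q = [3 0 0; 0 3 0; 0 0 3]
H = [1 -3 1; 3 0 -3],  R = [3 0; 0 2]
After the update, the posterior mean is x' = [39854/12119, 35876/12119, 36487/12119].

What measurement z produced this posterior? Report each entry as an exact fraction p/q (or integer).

z = [-3, 1]

x̄ = F·x = [2, 3, 8]
P̄ = F·P·Fᵀ + Q = [16 -3 -2; -3 10 10; -2 10 23]
S = H·P̄·Hᵀ + R = [86 96; 96 389]
K = P̄·Hᵀ·S⁻¹ = [3763/24238 1218/12119; -5203/24238 -573/12119; 3699/24238 -2793/12119]
x' − x̄ = [15616/12119, -481/12119, -60465/12119] = K·y
y = (KᵀK)⁻¹·Kᵀ·(x' − x̄) = [-4, 19]
z = y + H·x̄ = [-4, 19] + [1, -18] = [-3, 1]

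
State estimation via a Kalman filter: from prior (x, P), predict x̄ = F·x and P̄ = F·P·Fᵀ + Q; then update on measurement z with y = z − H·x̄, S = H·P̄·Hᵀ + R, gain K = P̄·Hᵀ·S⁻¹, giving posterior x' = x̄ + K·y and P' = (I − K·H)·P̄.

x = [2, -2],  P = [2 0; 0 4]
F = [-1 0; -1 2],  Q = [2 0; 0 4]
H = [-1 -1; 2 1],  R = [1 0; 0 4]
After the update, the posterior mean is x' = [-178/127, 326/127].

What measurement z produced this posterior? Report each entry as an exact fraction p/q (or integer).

x̄ = F·x = [-2, -6]
P̄ = F·P·Fᵀ + Q = [4 2; 2 22]
S = H·P̄·Hᵀ + R = [31 -36; -36 50]
K = P̄·Hᵀ·S⁻¹ = [30/127 47/127; -132/127 -29/127]
x' − x̄ = [76/127, 1088/127] = K·y
y = (KᵀK)⁻¹·Kᵀ·(x' − x̄) = [-10, 8]
z = y + H·x̄ = [-10, 8] + [8, -10] = [-2, -2]

z = [-2, -2]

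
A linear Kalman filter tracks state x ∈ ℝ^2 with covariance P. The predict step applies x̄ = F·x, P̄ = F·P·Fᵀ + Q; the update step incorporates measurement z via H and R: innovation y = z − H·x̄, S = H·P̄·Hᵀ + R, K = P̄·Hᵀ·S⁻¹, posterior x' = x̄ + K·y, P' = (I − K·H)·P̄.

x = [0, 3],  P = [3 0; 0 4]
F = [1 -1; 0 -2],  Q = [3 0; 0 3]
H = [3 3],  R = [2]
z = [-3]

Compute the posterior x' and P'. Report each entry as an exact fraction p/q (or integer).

x̄ = F·x = [-3, -6]
P̄ = F·P·Fᵀ + Q = [10 8; 8 19]
y = z − H·x̄ = [24]
S = H·P̄·Hᵀ + R = [407]
K = P̄·Hᵀ·S⁻¹ = [54/407; 81/407]
x' = x̄ + K·y = [75/407, -498/407]
P' = (I − K·H)·P̄ = [1154/407 -1118/407; -1118/407 1172/407]

x' = [75/407, -498/407]
P' = [1154/407 -1118/407; -1118/407 1172/407]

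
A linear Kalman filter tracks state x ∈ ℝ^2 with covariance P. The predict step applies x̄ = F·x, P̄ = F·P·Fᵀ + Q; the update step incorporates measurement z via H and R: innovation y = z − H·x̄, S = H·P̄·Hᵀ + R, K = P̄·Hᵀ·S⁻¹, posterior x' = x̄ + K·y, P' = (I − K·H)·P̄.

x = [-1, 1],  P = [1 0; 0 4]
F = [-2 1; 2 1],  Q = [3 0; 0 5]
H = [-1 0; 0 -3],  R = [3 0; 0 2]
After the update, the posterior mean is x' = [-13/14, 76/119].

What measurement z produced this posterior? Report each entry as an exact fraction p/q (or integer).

x̄ = F·x = [3, -1]
P̄ = F·P·Fᵀ + Q = [11 0; 0 13]
S = H·P̄·Hᵀ + R = [14 0; 0 119]
K = P̄·Hᵀ·S⁻¹ = [-11/14 0; 0 -39/119]
x' − x̄ = [-55/14, 195/119] = K·y
y = (KᵀK)⁻¹·Kᵀ·(x' − x̄) = [5, -5]
z = y + H·x̄ = [5, -5] + [-3, 3] = [2, -2]

z = [2, -2]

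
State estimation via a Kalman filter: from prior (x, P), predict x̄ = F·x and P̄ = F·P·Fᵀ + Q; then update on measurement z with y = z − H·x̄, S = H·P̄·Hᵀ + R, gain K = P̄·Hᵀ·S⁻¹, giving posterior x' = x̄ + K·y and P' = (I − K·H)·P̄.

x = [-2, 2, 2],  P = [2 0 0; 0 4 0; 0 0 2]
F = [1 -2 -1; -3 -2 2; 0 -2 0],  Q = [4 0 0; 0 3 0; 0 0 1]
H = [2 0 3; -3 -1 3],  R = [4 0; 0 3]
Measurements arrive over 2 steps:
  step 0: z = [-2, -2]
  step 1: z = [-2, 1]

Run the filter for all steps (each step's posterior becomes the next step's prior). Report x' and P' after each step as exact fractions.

step 0: x̄ = F·x = [-8, 6, -4]
step 0: P̄ = F·P·Fᵀ + Q = [24 6 16; 6 45 16; 16 16 17]
step 0: y = z − H·x̄ = [26, -8]
step 0: S = H·P̄·Hᵀ + R = [445 -99; -99 69]
step 0: K = P̄·Hᵀ·S⁻¹ = [609/3484 -641/3484; 885/6968 -245/6968; 185/871 304/2613]
step 0: x' = x̄ + K·y = [-3455/1742, 33389/3484, 1546/2613]
step 0: P' = (I − K·H)·P̄ = [2961/1742 -25251/3484 -784/871; -25251/3484 256785/6968 4356/871; -784/871 4356/871 2308/2613]
step 1: x̄ = F·x = [-56812/2613, -31444/2613, -33389/1742]
step 1: P̄ = F·P·Fᵀ + Q = [535108/2613 253588/2613 149730/871; 253588/2613 138643/2613 73092/871; 149730/871 73092/871 258527/1742]
step 1: y = z − H·x̄ = [517297/5226, -7541/402]
step 1: S = H·P̄·Hᵀ + R = [22062557/5226 -343555/402; -343555/402 88157/402]
step 1: K = P̄·Hᵀ·S⁻¹ = [93210596/510669581 -92453104/510669581; 98047683/1021339162 -48485311/1021339162; 107318769/510669581 58657926/510669581]
step 1: x' = x̄ + K·y = [-142231850/510669581, -1675668667/1021339162, -265398992/510669581]
step 1: P' = (I − K·H)·P̄ = [239169148/510669581 -545644044/510669581 -35165304/510669581; -545644044/510669581 5994087105/1021339162 429127818/510669581; -35165304/510669581 429127818/510669581 166535228/510669581]

step 0: x' = [-3455/1742, 33389/3484, 1546/2613], P' = [2961/1742 -25251/3484 -784/871; -25251/3484 256785/6968 4356/871; -784/871 4356/871 2308/2613]
step 1: x' = [-142231850/510669581, -1675668667/1021339162, -265398992/510669581], P' = [239169148/510669581 -545644044/510669581 -35165304/510669581; -545644044/510669581 5994087105/1021339162 429127818/510669581; -35165304/510669581 429127818/510669581 166535228/510669581]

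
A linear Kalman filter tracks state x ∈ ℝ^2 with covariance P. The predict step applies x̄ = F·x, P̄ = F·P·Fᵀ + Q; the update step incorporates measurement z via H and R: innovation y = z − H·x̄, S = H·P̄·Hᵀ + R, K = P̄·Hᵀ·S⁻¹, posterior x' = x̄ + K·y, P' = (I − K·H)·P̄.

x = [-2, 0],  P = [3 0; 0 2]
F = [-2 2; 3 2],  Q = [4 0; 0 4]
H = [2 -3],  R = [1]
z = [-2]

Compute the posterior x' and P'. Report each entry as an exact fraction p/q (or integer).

x̄ = F·x = [4, -6]
P̄ = F·P·Fᵀ + Q = [24 -10; -10 39]
y = z − H·x̄ = [-28]
S = H·P̄·Hᵀ + R = [568]
K = P̄·Hᵀ·S⁻¹ = [39/284; -137/568]
x' = x̄ + K·y = [11/71, 107/142]
P' = (I − K·H)·P̄ = [1887/142 2503/284; 2503/284 3383/568]

x' = [11/71, 107/142]
P' = [1887/142 2503/284; 2503/284 3383/568]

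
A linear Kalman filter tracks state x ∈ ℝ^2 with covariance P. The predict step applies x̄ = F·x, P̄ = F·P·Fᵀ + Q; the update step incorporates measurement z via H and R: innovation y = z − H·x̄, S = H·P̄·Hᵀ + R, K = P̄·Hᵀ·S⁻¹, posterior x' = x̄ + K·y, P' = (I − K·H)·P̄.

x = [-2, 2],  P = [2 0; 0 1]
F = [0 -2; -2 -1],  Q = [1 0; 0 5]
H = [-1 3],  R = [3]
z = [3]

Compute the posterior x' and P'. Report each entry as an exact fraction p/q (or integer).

x' = [-495/122, -18/61]
P' = [609/122 102/61; 102/61 54/61]

x̄ = F·x = [-4, 2]
P̄ = F·P·Fᵀ + Q = [5 2; 2 14]
y = z − H·x̄ = [-7]
S = H·P̄·Hᵀ + R = [122]
K = P̄·Hᵀ·S⁻¹ = [1/122; 20/61]
x' = x̄ + K·y = [-495/122, -18/61]
P' = (I − K·H)·P̄ = [609/122 102/61; 102/61 54/61]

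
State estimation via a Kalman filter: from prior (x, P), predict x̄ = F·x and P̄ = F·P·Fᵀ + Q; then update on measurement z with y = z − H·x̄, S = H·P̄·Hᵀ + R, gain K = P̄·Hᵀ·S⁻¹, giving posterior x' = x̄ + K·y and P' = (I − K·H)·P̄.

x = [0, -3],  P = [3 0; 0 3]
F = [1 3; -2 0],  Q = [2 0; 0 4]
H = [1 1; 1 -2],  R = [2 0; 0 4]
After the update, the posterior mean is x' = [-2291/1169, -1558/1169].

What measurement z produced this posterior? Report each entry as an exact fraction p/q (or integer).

z = [-3, 1]

x̄ = F·x = [-9, 0]
P̄ = F·P·Fᵀ + Q = [32 -6; -6 16]
S = H·P̄·Hᵀ + R = [38 6; 6 124]
K = P̄·Hᵀ·S⁻¹ = [740/1169 379/1169; 367/1169 -376/1169]
x' − x̄ = [8230/1169, -1558/1169] = K·y
y = (KᵀK)⁻¹·Kᵀ·(x' − x̄) = [6, 10]
z = y + H·x̄ = [6, 10] + [-9, -9] = [-3, 1]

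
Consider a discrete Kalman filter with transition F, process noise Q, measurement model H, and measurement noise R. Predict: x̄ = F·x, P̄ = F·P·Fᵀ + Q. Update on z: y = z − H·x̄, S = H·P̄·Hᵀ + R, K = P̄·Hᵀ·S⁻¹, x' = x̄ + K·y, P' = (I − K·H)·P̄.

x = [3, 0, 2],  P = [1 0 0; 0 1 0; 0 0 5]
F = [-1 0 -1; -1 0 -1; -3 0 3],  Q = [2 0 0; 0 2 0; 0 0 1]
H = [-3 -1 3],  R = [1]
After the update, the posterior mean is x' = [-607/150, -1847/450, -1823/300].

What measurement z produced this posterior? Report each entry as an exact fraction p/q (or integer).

z = [-2]

x̄ = F·x = [-5, -5, -3]
P̄ = F·P·Fᵀ + Q = [8 6 -12; 6 8 -12; -12 -12 55]
S = H·P̄·Hᵀ + R = [900]
K = P̄·Hᵀ·S⁻¹ = [-11/150; -31/450; 71/300]
x' − x̄ = [143/150, 403/450, -923/300] = K·y
y = (KᵀK)⁻¹·Kᵀ·(x' − x̄) = [-13]
z = y + H·x̄ = [-13] + [11] = [-2]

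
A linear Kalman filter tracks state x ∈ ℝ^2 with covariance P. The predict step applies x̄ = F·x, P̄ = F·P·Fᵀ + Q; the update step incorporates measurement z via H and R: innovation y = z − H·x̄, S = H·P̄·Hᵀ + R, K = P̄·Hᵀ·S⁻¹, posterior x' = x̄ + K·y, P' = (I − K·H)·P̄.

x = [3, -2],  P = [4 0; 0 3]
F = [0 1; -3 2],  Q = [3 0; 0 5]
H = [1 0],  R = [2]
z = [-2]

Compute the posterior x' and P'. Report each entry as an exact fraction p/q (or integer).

x̄ = F·x = [-2, -13]
P̄ = F·P·Fᵀ + Q = [6 6; 6 53]
y = z − H·x̄ = [0]
S = H·P̄·Hᵀ + R = [8]
K = P̄·Hᵀ·S⁻¹ = [3/4; 3/4]
x' = x̄ + K·y = [-2, -13]
P' = (I − K·H)·P̄ = [3/2 3/2; 3/2 97/2]

x' = [-2, -13]
P' = [3/2 3/2; 3/2 97/2]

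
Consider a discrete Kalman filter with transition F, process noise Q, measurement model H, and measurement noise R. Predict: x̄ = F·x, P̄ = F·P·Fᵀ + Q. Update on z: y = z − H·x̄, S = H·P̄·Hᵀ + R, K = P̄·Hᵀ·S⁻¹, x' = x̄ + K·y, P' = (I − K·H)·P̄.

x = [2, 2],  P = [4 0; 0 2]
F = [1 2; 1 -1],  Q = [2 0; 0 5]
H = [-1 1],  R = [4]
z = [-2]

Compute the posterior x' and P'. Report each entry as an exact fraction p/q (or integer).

x̄ = F·x = [6, 0]
P̄ = F·P·Fᵀ + Q = [14 0; 0 11]
y = z − H·x̄ = [4]
S = H·P̄·Hᵀ + R = [29]
K = P̄·Hᵀ·S⁻¹ = [-14/29; 11/29]
x' = x̄ + K·y = [118/29, 44/29]
P' = (I − K·H)·P̄ = [210/29 154/29; 154/29 198/29]

x' = [118/29, 44/29]
P' = [210/29 154/29; 154/29 198/29]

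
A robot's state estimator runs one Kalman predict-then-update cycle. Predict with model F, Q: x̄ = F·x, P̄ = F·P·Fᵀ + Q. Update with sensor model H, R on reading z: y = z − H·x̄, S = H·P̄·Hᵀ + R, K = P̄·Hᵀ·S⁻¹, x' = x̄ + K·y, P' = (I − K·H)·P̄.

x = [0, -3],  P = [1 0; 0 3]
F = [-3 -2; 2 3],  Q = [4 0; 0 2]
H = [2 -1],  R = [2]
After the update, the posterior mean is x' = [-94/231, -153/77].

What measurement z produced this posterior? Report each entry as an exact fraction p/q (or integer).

z = [1]

x̄ = F·x = [6, -9]
P̄ = F·P·Fᵀ + Q = [25 -24; -24 33]
S = H·P̄·Hᵀ + R = [231]
K = P̄·Hᵀ·S⁻¹ = [74/231; -27/77]
x' − x̄ = [-1480/231, 540/77] = K·y
y = (KᵀK)⁻¹·Kᵀ·(x' − x̄) = [-20]
z = y + H·x̄ = [-20] + [21] = [1]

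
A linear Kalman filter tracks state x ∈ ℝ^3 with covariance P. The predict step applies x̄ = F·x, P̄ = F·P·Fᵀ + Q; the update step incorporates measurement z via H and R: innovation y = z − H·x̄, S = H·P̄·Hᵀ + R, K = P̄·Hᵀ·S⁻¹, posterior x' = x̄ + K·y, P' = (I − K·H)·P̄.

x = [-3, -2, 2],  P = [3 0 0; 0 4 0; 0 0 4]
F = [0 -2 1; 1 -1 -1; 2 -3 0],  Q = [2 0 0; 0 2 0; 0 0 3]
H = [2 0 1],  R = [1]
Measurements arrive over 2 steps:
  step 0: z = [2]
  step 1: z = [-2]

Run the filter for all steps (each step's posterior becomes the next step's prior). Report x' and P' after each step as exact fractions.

step 0: x̄ = F·x = [6, -3, 0]
step 0: P̄ = F·P·Fᵀ + Q = [22 4 24; 4 13 18; 24 18 51]
step 0: y = z − H·x̄ = [-10]
step 0: S = H·P̄·Hᵀ + R = [236]
step 0: K = P̄·Hᵀ·S⁻¹ = [17/59; 13/118; 99/236]
step 0: x' = x̄ + K·y = [184/59, -242/59, -495/118]
step 0: P' = (I − K·H)·P̄ = [142/59 -206/59 -267/59; -206/59 598/59 837/118; -267/59 837/118 2235/236]
step 1: x̄ = F·x = [473/118, 1347/118, 1094/59]
step 1: P̄ = F·P·Fᵀ + Q = [5579/236 4803/236 5245/118; 4803/236 12799/236 9795/118; 5245/118 9795/118 8599/59]
step 1: y = z − H·x̄ = [-1685/59]
step 1: S = H·P̄·Hᵀ + R = [24727/59]
step 1: K = P̄·Hᵀ·S⁻¹ = [5412/24727; 7299/24727; 13844/24727]
step 1: x' = x̄ + K·y = [-110891/49454, 147621/49454, 63122/24727]
step 1: P' = (I − K·H)·P̄ = [352423/98908 -665169/98908 -341599/49454; -665169/98908 1752191/98908 679767/49454; -341599/49454 679767/49454 355443/24727]

step 0: x' = [184/59, -242/59, -495/118], P' = [142/59 -206/59 -267/59; -206/59 598/59 837/118; -267/59 837/118 2235/236]
step 1: x' = [-110891/49454, 147621/49454, 63122/24727], P' = [352423/98908 -665169/98908 -341599/49454; -665169/98908 1752191/98908 679767/49454; -341599/49454 679767/49454 355443/24727]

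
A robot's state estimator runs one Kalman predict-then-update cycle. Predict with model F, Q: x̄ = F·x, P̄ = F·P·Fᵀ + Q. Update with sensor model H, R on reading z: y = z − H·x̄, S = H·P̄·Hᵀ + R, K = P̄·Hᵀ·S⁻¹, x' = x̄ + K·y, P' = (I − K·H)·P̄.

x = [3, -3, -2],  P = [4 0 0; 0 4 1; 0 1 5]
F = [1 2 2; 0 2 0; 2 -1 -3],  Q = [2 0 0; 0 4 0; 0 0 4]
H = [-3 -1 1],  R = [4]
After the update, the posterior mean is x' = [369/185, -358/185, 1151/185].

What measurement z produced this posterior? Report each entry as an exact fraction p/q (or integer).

z = [2]

x̄ = F·x = [-7, -6, 15]
P̄ = F·P·Fᵀ + Q = [50 20 -38; 20 20 -14; -38 -14 75]
S = H·P̄·Hᵀ + R = [925]
K = P̄·Hᵀ·S⁻¹ = [-208/925; -94/925; 203/925]
x' − x̄ = [1664/185, 752/185, -1624/185] = K·y
y = (KᵀK)⁻¹·Kᵀ·(x' − x̄) = [-40]
z = y + H·x̄ = [-40] + [42] = [2]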